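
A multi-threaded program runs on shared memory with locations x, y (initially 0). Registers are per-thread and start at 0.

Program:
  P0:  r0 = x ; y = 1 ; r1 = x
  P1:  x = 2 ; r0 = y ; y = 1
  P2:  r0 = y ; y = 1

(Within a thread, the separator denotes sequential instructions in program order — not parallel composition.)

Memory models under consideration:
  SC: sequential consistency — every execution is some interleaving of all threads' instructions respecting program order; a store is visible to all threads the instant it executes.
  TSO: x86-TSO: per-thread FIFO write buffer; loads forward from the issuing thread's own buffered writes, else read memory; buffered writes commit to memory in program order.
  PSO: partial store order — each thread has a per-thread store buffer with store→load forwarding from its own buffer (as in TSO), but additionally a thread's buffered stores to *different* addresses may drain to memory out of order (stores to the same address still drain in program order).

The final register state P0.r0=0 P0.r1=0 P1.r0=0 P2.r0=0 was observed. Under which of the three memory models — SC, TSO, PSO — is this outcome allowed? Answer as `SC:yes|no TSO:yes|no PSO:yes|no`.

outcome vector order: (P0.r0,P0.r1,P1.r0,P2.r0)
SC: 10 outcomes — {(0,0,1,0); (0,0,1,1); (0,2,0,0); (0,2,0,1); (0,2,1,0); (0,2,1,1); (2,2,0,0); (2,2,0,1); (2,2,1,0); (2,2,1,1)}
TSO: 12 outcomes — {(0,0,0,0); (0,0,0,1); (0,0,1,0); (0,0,1,1); (0,2,0,0); (0,2,0,1); (0,2,1,0); (0,2,1,1); (2,2,0,0); (2,2,0,1); (2,2,1,0); (2,2,1,1)}
PSO: 12 outcomes — {(0,0,0,0); (0,0,0,1); (0,0,1,0); (0,0,1,1); (0,2,0,0); (0,2,0,1); (0,2,1,0); (0,2,1,1); (2,2,0,0); (2,2,0,1); (2,2,1,0); (2,2,1,1)}
target (0,0,0,0) ∈ {TSO,PSO}

SC:no TSO:yes PSO:yes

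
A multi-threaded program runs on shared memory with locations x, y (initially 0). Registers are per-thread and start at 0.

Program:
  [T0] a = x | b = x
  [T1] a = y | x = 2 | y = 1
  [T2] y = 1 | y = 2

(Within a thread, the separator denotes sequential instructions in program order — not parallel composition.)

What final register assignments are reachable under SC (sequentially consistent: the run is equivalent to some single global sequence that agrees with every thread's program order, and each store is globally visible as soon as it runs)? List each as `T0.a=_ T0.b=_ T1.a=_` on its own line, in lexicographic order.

T0.a=0 T0.b=0 T1.a=0
T0.a=0 T0.b=0 T1.a=1
T0.a=0 T0.b=0 T1.a=2
T0.a=0 T0.b=2 T1.a=0
T0.a=0 T0.b=2 T1.a=1
T0.a=0 T0.b=2 T1.a=2
T0.a=2 T0.b=2 T1.a=0
T0.a=2 T0.b=2 T1.a=1
T0.a=2 T0.b=2 T1.a=2

outcome vector order: (T0.a,T0.b,T1.a)
|SC outcomes| = 9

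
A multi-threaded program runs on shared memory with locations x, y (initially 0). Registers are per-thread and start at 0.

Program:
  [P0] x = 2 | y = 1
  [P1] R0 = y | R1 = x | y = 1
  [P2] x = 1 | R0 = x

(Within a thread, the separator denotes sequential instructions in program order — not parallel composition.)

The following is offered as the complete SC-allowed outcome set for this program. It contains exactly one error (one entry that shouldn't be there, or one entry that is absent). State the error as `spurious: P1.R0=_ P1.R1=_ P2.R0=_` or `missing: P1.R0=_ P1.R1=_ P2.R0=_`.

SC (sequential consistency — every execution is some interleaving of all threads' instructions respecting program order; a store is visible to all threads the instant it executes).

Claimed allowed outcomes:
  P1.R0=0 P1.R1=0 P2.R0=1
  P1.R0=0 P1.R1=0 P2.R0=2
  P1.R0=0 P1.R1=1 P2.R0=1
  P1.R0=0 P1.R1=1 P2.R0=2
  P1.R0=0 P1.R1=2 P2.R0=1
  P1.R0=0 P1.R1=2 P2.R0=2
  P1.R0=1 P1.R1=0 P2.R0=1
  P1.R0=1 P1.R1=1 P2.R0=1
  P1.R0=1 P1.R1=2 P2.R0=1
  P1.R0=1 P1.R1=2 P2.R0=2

outcome vector order: (P1.R0,P1.R1,P2.R0)
SC: 9 outcomes — {0/0/1; 0/0/2; 0/1/1; 0/1/2; 0/2/1; 0/2/2; 1/1/1; 1/2/1; 1/2/2}
claimed∖SC = {1/0/1}

spurious: P1.R0=1 P1.R1=0 P2.R0=1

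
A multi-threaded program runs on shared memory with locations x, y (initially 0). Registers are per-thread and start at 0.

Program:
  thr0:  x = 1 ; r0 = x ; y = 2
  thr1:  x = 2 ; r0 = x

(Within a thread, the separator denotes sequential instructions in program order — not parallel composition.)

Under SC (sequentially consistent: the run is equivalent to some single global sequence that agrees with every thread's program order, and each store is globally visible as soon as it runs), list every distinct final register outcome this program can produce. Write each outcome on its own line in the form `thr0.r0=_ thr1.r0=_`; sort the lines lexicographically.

outcome vector order: (thr0.r0,thr1.r0)
|SC outcomes| = 3

thr0.r0=1 thr1.r0=1
thr0.r0=1 thr1.r0=2
thr0.r0=2 thr1.r0=2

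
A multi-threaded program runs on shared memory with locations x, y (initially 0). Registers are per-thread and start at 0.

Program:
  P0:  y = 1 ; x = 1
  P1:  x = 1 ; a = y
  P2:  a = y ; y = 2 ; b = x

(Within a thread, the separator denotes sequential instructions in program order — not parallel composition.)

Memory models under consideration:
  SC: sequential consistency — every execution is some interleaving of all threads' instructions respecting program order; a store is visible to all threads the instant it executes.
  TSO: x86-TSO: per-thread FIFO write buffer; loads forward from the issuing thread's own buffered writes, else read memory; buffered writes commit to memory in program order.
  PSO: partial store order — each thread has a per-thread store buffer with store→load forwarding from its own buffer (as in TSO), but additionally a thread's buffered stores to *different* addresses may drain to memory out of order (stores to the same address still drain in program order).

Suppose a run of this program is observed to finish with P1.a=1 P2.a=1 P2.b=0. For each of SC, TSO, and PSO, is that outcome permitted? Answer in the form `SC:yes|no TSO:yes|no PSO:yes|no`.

outcome vector order: (P1.a,P2.a,P2.b)
[SC] allowed = {<0 0 1>, <0 1 1>, <1 0 0>, <1 0 1>, <1 1 1>, <2 0 0>, <2 0 1>, <2 1 0>, <2 1 1>}
[TSO] allowed = {<0 0 0>, <0 0 1>, <0 1 0>, <0 1 1>, <1 0 0>, <1 0 1>, <1 1 0>, <1 1 1>, <2 0 0>, <2 0 1>, <2 1 0>, <2 1 1>}
[PSO] allowed = {<0 0 0>, <0 0 1>, <0 1 0>, <0 1 1>, <1 0 0>, <1 0 1>, <1 1 0>, <1 1 1>, <2 0 0>, <2 0 1>, <2 1 0>, <2 1 1>}
target <1 1 0> ∈ {TSO,PSO}

SC:no TSO:yes PSO:yes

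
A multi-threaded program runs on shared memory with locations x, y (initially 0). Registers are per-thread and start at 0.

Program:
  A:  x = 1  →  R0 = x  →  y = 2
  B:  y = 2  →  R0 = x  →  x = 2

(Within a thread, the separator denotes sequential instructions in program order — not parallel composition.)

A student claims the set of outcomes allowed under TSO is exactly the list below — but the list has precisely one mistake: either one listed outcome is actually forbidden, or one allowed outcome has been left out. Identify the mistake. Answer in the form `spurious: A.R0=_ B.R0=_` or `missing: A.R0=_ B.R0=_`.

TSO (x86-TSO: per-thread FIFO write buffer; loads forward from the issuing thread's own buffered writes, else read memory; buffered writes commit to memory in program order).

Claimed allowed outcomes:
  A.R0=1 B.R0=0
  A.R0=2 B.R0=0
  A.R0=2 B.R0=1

missing: A.R0=1 B.R0=1

outcome vector order: (A.R0,B.R0)
TSO (4): 1/0 1/1 2/0 2/1
TSO∖claimed = {1/1}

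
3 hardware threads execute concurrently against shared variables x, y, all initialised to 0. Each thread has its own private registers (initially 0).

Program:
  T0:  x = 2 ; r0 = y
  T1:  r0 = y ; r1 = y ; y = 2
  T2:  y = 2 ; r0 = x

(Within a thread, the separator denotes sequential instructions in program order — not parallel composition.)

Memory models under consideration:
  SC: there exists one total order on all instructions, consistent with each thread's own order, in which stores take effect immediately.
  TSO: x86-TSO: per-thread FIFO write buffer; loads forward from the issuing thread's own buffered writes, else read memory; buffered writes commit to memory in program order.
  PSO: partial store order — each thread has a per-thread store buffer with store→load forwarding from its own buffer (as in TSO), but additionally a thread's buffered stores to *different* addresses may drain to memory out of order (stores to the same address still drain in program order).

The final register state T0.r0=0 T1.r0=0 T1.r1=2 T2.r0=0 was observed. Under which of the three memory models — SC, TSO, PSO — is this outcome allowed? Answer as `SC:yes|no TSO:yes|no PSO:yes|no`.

outcome vector order: (T0.r0,T1.r0,T1.r1,T2.r0)
under SC → 0002, 0022, 0222, 2000, 2002, 2020, 2022, 2220, 2222
under TSO → 0000, 0002, 0020, 0022, 0220, 0222, 2000, 2002, 2020, 2022, 2220, 2222
under PSO → 0000, 0002, 0020, 0022, 0220, 0222, 2000, 2002, 2020, 2022, 2220, 2222
target 0020 ∈ {TSO,PSO}

SC:no TSO:yes PSO:yes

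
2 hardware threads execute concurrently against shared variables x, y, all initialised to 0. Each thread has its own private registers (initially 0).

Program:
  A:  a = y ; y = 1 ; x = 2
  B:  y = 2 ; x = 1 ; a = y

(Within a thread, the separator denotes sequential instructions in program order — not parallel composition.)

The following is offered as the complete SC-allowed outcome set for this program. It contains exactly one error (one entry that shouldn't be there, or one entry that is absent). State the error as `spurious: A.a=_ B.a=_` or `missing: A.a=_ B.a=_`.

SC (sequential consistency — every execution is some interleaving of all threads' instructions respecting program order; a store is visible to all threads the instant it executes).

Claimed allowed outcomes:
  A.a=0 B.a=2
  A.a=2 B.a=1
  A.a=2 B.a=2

outcome vector order: (A.a,B.a)
SC (4): 0/1, 0/2, 2/1, 2/2
SC∖claimed = {0/1}

missing: A.a=0 B.a=1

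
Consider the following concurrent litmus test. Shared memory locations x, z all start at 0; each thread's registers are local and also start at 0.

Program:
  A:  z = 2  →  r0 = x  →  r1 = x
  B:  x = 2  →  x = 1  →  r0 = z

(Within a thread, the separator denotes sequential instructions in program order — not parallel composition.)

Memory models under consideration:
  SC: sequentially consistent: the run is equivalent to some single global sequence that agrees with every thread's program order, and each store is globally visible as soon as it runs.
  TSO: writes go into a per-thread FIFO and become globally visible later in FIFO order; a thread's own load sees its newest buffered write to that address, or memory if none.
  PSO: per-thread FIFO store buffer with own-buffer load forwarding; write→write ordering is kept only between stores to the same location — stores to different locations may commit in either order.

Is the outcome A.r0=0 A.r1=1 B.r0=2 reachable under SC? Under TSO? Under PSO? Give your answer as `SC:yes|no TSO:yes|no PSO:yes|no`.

SC:yes TSO:yes PSO:yes

outcome vector order: (A.r0,A.r1,B.r0)
SC (7): 002; 012; 022; 110; 112; 212; 222
TSO (12): 000; 002; 010; 012; 020; 022; 110; 112; 210; 212; 220; 222
PSO (12): 000; 002; 010; 012; 020; 022; 110; 112; 210; 212; 220; 222
target 012 ∈ {SC,TSO,PSO}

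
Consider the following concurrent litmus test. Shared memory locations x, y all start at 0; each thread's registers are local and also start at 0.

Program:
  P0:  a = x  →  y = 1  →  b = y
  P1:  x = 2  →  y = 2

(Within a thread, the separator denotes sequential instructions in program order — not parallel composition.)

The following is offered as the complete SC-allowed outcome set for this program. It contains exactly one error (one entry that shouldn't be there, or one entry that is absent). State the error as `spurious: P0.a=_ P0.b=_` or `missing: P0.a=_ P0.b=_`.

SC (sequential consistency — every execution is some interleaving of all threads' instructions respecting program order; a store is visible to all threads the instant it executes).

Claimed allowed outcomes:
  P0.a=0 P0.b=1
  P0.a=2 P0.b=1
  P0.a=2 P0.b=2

missing: P0.a=0 P0.b=2

outcome vector order: (P0.a,P0.b)
SC (4): (0,1); (0,2); (2,1); (2,2)
SC∖claimed = {(0,2)}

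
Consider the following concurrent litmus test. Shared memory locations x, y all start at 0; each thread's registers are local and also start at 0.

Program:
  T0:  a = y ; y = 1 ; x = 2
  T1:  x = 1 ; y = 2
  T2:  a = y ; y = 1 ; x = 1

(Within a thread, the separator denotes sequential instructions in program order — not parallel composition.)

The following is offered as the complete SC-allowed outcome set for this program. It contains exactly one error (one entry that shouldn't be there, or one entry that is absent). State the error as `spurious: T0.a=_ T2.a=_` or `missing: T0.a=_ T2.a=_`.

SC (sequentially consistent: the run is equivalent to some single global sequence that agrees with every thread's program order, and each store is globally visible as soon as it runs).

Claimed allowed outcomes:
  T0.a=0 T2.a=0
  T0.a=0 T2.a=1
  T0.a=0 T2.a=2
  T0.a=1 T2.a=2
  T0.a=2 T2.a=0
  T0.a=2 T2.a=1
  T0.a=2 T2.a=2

outcome vector order: (T0.a,T2.a)
[SC] allowed = {00; 01; 02; 10; 12; 20; 21; 22}
SC∖claimed = {10}

missing: T0.a=1 T2.a=0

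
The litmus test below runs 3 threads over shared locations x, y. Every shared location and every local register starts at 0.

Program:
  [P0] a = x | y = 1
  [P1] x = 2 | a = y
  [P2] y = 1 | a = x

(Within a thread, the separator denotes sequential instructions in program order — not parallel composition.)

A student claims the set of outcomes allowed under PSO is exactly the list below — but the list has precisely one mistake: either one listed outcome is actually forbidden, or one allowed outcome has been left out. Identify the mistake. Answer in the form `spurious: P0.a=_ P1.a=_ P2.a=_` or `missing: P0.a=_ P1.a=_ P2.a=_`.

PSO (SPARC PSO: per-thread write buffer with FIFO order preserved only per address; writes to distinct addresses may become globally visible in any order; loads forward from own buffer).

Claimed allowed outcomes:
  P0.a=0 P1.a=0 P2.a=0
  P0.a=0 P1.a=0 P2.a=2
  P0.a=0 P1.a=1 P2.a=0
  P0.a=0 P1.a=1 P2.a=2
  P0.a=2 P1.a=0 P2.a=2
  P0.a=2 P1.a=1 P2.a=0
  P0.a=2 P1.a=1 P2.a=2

outcome vector order: (P0.a,P1.a,P2.a)
under PSO → <0 0 0>, <0 0 2>, <0 1 0>, <0 1 2>, <2 0 0>, <2 0 2>, <2 1 0>, <2 1 2>
PSO∖claimed = {<2 0 0>}

missing: P0.a=2 P1.a=0 P2.a=0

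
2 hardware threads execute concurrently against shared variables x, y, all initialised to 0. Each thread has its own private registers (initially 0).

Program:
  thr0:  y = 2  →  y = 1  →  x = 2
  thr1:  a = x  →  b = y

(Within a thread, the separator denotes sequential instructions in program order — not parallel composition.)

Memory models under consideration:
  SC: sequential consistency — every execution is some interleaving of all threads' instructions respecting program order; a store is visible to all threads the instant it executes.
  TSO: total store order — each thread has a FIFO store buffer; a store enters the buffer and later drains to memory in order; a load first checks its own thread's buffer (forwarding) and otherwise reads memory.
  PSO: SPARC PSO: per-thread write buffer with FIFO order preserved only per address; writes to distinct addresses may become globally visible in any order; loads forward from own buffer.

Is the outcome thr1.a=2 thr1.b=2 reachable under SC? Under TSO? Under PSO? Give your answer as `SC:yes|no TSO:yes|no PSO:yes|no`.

SC:no TSO:no PSO:yes

outcome vector order: (thr1.a,thr1.b)
SC: 4 outcomes — {(0,0); (0,1); (0,2); (2,1)}
TSO: 4 outcomes — {(0,0); (0,1); (0,2); (2,1)}
PSO: 6 outcomes — {(0,0); (0,1); (0,2); (2,0); (2,1); (2,2)}
target (2,2) ∈ {PSO}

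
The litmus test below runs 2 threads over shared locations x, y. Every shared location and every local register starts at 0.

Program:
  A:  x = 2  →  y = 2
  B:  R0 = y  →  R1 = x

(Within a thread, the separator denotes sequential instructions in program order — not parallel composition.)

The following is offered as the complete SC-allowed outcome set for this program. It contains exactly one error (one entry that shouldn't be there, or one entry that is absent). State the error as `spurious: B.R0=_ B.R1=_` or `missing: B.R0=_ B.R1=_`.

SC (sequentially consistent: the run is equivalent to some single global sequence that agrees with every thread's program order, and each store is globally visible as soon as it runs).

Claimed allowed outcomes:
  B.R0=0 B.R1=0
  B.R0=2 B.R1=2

missing: B.R0=0 B.R1=2

outcome vector order: (B.R0,B.R1)
SC (3): (0,0); (0,2); (2,2)
SC∖claimed = {(0,2)}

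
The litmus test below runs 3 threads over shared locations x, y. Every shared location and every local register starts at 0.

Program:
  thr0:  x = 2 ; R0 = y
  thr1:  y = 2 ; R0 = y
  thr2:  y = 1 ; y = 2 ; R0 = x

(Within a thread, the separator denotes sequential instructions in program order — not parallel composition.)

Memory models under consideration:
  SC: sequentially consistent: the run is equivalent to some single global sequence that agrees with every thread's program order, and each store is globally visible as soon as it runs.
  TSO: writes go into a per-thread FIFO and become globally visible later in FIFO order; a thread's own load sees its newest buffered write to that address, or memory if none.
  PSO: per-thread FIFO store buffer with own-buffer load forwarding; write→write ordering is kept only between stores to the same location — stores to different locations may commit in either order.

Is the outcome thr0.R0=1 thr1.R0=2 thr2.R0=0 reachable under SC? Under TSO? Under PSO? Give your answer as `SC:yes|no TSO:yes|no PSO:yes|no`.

SC:no TSO:yes PSO:yes

outcome vector order: (thr0.R0,thr1.R0,thr2.R0)
SC (8): (0,1,2), (0,2,2), (1,1,2), (1,2,2), (2,1,0), (2,1,2), (2,2,0), (2,2,2)
TSO (12): (0,1,0), (0,1,2), (0,2,0), (0,2,2), (1,1,0), (1,1,2), (1,2,0), (1,2,2), (2,1,0), (2,1,2), (2,2,0), (2,2,2)
PSO (12): (0,1,0), (0,1,2), (0,2,0), (0,2,2), (1,1,0), (1,1,2), (1,2,0), (1,2,2), (2,1,0), (2,1,2), (2,2,0), (2,2,2)
target (1,2,0) ∈ {TSO,PSO}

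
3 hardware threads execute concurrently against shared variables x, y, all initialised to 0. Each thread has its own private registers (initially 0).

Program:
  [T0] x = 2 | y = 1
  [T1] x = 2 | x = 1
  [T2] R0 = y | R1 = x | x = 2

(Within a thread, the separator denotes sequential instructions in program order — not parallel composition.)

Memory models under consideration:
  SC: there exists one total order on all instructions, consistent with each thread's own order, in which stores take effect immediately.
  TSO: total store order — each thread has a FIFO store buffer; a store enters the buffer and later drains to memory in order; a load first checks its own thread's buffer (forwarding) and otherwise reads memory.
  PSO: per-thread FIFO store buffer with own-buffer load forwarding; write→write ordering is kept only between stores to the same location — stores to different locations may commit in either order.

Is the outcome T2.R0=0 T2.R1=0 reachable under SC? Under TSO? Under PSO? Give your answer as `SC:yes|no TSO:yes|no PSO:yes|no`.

outcome vector order: (T2.R0,T2.R1)
SC (5): 00, 01, 02, 11, 12
TSO (5): 00, 01, 02, 11, 12
PSO (6): 00, 01, 02, 10, 11, 12
target 00 ∈ {SC,TSO,PSO}

SC:yes TSO:yes PSO:yes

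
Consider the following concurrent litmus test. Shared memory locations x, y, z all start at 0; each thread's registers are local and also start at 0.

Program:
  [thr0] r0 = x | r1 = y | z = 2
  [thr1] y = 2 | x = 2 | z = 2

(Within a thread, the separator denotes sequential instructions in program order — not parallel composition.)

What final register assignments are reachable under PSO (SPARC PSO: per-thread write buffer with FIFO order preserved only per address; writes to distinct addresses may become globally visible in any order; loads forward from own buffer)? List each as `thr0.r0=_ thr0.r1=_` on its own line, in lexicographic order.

outcome vector order: (thr0.r0,thr0.r1)
|PSO outcomes| = 4

thr0.r0=0 thr0.r1=0
thr0.r0=0 thr0.r1=2
thr0.r0=2 thr0.r1=0
thr0.r0=2 thr0.r1=2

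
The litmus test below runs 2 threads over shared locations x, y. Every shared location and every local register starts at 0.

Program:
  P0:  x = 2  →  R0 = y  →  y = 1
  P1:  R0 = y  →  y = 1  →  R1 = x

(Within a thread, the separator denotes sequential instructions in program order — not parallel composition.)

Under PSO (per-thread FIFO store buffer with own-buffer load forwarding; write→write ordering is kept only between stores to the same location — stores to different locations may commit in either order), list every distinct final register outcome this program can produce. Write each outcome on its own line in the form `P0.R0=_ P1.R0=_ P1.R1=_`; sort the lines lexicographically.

outcome vector order: (P0.R0,P1.R0,P1.R1)
|PSO outcomes| = 6

P0.R0=0 P1.R0=0 P1.R1=0
P0.R0=0 P1.R0=0 P1.R1=2
P0.R0=0 P1.R0=1 P1.R1=0
P0.R0=0 P1.R0=1 P1.R1=2
P0.R0=1 P1.R0=0 P1.R1=0
P0.R0=1 P1.R0=0 P1.R1=2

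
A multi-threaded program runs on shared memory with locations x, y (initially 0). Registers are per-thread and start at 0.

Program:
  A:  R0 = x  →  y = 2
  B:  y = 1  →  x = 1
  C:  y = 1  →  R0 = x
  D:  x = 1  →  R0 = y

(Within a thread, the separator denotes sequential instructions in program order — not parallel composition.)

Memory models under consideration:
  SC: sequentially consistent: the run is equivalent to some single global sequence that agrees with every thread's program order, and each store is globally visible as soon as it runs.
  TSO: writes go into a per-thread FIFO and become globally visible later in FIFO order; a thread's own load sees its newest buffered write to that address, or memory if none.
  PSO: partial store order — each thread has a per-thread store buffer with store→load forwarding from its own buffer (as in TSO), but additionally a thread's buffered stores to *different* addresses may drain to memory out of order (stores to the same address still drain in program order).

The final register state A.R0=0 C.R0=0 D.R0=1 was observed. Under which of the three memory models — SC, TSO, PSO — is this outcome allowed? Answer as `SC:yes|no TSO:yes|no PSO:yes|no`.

outcome vector order: (A.R0,C.R0,D.R0)
SC (10): 0/0/1; 0/0/2; 0/1/0; 0/1/1; 0/1/2; 1/0/1; 1/0/2; 1/1/0; 1/1/1; 1/1/2
TSO (12): 0/0/0; 0/0/1; 0/0/2; 0/1/0; 0/1/1; 0/1/2; 1/0/0; 1/0/1; 1/0/2; 1/1/0; 1/1/1; 1/1/2
PSO (12): 0/0/0; 0/0/1; 0/0/2; 0/1/0; 0/1/1; 0/1/2; 1/0/0; 1/0/1; 1/0/2; 1/1/0; 1/1/1; 1/1/2
target 0/0/1 ∈ {SC,TSO,PSO}

SC:yes TSO:yes PSO:yes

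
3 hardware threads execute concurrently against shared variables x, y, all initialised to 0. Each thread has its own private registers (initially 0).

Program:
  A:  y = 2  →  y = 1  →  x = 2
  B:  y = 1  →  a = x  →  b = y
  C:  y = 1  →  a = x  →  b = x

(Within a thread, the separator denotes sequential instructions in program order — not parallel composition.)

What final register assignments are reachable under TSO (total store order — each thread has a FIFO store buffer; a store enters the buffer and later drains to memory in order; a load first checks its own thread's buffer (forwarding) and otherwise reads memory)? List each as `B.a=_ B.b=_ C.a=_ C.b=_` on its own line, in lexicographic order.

B.a=0 B.b=1 C.a=0 C.b=0
B.a=0 B.b=1 C.a=0 C.b=2
B.a=0 B.b=1 C.a=2 C.b=2
B.a=0 B.b=2 C.a=0 C.b=0
B.a=0 B.b=2 C.a=0 C.b=2
B.a=0 B.b=2 C.a=2 C.b=2
B.a=2 B.b=1 C.a=0 C.b=0
B.a=2 B.b=1 C.a=0 C.b=2
B.a=2 B.b=1 C.a=2 C.b=2

outcome vector order: (B.a,B.b,C.a,C.b)
|TSO outcomes| = 9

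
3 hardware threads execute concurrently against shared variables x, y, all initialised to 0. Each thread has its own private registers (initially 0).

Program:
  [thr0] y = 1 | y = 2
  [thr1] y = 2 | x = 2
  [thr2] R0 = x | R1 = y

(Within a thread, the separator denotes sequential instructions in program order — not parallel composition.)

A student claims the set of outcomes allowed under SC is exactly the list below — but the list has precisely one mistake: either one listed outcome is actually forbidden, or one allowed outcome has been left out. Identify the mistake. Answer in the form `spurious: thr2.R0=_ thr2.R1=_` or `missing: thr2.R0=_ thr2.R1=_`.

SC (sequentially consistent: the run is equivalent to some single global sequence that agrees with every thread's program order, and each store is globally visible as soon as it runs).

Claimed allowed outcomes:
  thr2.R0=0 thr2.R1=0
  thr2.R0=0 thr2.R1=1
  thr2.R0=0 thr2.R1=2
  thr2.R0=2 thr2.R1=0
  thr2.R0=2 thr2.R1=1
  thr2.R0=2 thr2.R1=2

spurious: thr2.R0=2 thr2.R1=0

outcome vector order: (thr2.R0,thr2.R1)
[SC] allowed = {<0 0>, <0 1>, <0 2>, <2 1>, <2 2>}
claimed∖SC = {<2 0>}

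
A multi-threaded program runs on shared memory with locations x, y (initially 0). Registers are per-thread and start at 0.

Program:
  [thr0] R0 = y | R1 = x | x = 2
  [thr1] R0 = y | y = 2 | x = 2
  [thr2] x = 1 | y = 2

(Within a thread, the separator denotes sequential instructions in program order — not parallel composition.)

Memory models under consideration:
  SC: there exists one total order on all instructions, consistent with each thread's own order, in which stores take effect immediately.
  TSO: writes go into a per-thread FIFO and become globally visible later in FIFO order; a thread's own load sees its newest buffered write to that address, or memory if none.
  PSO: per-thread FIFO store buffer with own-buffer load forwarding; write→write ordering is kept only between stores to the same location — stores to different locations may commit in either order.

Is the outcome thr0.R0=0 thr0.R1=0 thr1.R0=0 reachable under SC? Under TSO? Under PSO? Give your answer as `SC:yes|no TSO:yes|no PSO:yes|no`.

outcome vector order: (thr0.R0,thr0.R1,thr1.R0)
SC: 11 outcomes — {0/0/0 0/0/2 0/1/0 0/1/2 0/2/0 0/2/2 2/0/0 2/1/0 2/1/2 2/2/0 2/2/2}
TSO: 11 outcomes — {0/0/0 0/0/2 0/1/0 0/1/2 0/2/0 0/2/2 2/0/0 2/1/0 2/1/2 2/2/0 2/2/2}
PSO: 12 outcomes — {0/0/0 0/0/2 0/1/0 0/1/2 0/2/0 0/2/2 2/0/0 2/0/2 2/1/0 2/1/2 2/2/0 2/2/2}
target 0/0/0 ∈ {SC,TSO,PSO}

SC:yes TSO:yes PSO:yes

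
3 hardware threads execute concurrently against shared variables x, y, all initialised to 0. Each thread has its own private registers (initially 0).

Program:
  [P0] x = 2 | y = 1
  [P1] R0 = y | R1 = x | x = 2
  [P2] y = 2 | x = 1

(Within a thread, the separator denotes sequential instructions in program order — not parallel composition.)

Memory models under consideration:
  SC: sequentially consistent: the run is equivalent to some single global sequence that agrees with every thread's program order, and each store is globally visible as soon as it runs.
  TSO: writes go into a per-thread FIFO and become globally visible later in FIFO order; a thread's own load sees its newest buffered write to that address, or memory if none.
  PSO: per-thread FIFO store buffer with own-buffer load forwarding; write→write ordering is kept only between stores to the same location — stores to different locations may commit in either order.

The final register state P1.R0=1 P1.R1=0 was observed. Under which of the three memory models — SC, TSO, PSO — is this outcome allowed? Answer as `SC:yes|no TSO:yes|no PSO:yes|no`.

SC:no TSO:no PSO:yes

outcome vector order: (P1.R0,P1.R1)
SC (8): <0 0>, <0 1>, <0 2>, <1 1>, <1 2>, <2 0>, <2 1>, <2 2>
TSO (8): <0 0>, <0 1>, <0 2>, <1 1>, <1 2>, <2 0>, <2 1>, <2 2>
PSO (9): <0 0>, <0 1>, <0 2>, <1 0>, <1 1>, <1 2>, <2 0>, <2 1>, <2 2>
target <1 0> ∈ {PSO}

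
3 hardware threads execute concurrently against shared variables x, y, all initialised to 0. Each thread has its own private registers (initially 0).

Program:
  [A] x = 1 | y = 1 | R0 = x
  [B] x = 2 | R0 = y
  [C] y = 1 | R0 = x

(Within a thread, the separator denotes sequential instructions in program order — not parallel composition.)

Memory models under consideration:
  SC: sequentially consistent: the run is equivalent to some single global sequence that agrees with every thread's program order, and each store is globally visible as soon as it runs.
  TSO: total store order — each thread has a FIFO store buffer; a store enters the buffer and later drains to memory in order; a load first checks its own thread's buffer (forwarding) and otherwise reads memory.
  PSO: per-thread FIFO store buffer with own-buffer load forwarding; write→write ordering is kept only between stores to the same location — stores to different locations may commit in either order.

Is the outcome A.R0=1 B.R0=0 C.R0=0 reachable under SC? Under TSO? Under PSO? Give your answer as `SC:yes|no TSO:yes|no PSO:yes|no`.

SC:no TSO:yes PSO:yes

outcome vector order: (A.R0,B.R0,C.R0)
under SC → <1 0 1>, <1 0 2>, <1 1 0>, <1 1 1>, <1 1 2>, <2 0 2>, <2 1 0>, <2 1 1>, <2 1 2>
under TSO → <1 0 0>, <1 0 1>, <1 0 2>, <1 1 0>, <1 1 1>, <1 1 2>, <2 0 0>, <2 0 1>, <2 0 2>, <2 1 0>, <2 1 1>, <2 1 2>
under PSO → <1 0 0>, <1 0 1>, <1 0 2>, <1 1 0>, <1 1 1>, <1 1 2>, <2 0 0>, <2 0 1>, <2 0 2>, <2 1 0>, <2 1 1>, <2 1 2>
target <1 0 0> ∈ {TSO,PSO}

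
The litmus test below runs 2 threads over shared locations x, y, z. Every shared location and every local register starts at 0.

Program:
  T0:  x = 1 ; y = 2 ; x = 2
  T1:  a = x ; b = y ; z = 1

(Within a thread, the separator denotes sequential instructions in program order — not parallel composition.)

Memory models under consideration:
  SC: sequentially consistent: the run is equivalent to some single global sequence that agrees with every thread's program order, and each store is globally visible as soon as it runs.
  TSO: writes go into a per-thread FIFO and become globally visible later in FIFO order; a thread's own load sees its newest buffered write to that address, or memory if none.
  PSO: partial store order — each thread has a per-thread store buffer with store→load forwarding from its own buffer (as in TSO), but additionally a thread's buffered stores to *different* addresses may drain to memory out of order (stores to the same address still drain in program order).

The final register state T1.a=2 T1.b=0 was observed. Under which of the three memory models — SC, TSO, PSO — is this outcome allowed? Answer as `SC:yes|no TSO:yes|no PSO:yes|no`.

outcome vector order: (T1.a,T1.b)
[SC] allowed = {<0 0> <0 2> <1 0> <1 2> <2 2>}
[TSO] allowed = {<0 0> <0 2> <1 0> <1 2> <2 2>}
[PSO] allowed = {<0 0> <0 2> <1 0> <1 2> <2 0> <2 2>}
target <2 0> ∈ {PSO}

SC:no TSO:no PSO:yes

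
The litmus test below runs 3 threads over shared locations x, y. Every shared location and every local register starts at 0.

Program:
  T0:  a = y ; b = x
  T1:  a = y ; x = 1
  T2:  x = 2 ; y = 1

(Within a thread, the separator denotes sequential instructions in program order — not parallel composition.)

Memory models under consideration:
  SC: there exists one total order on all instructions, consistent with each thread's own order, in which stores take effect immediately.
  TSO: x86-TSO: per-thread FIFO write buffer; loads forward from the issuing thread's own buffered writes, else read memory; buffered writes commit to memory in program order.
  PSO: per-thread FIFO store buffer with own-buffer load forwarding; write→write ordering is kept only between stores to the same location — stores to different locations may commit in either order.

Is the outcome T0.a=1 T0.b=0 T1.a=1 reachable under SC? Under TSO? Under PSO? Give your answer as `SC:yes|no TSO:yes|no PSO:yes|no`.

outcome vector order: (T0.a,T0.b,T1.a)
SC: 10 outcomes — {0/0/0, 0/0/1, 0/1/0, 0/1/1, 0/2/0, 0/2/1, 1/1/0, 1/1/1, 1/2/0, 1/2/1}
TSO: 10 outcomes — {0/0/0, 0/0/1, 0/1/0, 0/1/1, 0/2/0, 0/2/1, 1/1/0, 1/1/1, 1/2/0, 1/2/1}
PSO: 12 outcomes — {0/0/0, 0/0/1, 0/1/0, 0/1/1, 0/2/0, 0/2/1, 1/0/0, 1/0/1, 1/1/0, 1/1/1, 1/2/0, 1/2/1}
target 1/0/1 ∈ {PSO}

SC:no TSO:no PSO:yes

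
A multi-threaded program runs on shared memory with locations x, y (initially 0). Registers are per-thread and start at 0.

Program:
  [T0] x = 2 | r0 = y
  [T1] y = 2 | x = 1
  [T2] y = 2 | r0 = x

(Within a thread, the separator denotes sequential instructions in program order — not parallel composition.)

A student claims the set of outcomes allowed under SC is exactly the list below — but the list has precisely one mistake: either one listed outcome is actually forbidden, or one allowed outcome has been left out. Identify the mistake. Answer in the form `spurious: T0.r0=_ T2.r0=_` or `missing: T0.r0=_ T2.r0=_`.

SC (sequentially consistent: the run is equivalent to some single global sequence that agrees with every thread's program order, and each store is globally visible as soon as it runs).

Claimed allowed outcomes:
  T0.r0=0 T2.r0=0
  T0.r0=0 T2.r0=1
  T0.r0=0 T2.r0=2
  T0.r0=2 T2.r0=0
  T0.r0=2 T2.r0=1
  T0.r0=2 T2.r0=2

spurious: T0.r0=0 T2.r0=0

outcome vector order: (T0.r0,T2.r0)
SC (5): <0 1>, <0 2>, <2 0>, <2 1>, <2 2>
claimed∖SC = {<0 0>}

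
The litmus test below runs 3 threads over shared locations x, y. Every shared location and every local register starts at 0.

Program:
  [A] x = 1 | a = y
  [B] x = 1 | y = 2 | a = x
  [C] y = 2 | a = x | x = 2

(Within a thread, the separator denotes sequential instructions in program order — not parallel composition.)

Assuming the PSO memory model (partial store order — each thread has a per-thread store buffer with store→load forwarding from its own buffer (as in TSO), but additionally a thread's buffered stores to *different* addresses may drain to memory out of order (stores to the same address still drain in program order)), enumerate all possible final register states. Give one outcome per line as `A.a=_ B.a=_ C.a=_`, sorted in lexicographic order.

A.a=0 B.a=1 C.a=0
A.a=0 B.a=1 C.a=1
A.a=0 B.a=2 C.a=0
A.a=0 B.a=2 C.a=1
A.a=2 B.a=1 C.a=0
A.a=2 B.a=1 C.a=1
A.a=2 B.a=2 C.a=0
A.a=2 B.a=2 C.a=1

outcome vector order: (A.a,B.a,C.a)
|PSO outcomes| = 8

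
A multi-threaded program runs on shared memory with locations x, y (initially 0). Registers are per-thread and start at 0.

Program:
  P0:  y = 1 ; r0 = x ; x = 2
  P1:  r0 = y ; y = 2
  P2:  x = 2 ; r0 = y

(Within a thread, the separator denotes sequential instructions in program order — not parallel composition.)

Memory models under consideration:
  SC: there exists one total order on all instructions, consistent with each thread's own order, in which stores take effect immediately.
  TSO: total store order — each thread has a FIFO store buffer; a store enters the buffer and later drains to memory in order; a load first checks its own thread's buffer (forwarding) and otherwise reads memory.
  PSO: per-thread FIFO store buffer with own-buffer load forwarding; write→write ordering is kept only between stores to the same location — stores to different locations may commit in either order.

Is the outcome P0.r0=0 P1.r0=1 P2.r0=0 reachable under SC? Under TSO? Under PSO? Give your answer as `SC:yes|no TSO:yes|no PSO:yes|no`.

SC:no TSO:yes PSO:yes

outcome vector order: (P0.r0,P1.r0,P2.r0)
[SC] allowed = {(0,0,1); (0,0,2); (0,1,1); (0,1,2); (2,0,0); (2,0,1); (2,0,2); (2,1,0); (2,1,1); (2,1,2)}
[TSO] allowed = {(0,0,0); (0,0,1); (0,0,2); (0,1,0); (0,1,1); (0,1,2); (2,0,0); (2,0,1); (2,0,2); (2,1,0); (2,1,1); (2,1,2)}
[PSO] allowed = {(0,0,0); (0,0,1); (0,0,2); (0,1,0); (0,1,1); (0,1,2); (2,0,0); (2,0,1); (2,0,2); (2,1,0); (2,1,1); (2,1,2)}
target (0,1,0) ∈ {TSO,PSO}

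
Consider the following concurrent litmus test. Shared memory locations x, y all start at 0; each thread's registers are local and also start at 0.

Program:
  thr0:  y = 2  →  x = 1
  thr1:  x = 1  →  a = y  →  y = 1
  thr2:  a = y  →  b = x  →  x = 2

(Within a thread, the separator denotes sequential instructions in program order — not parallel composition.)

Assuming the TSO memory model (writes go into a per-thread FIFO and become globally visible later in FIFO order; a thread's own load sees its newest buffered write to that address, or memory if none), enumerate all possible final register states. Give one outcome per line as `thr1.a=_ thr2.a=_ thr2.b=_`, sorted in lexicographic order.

outcome vector order: (thr1.a,thr2.a,thr2.b)
|TSO outcomes| = 10

thr1.a=0 thr2.a=0 thr2.b=0
thr1.a=0 thr2.a=0 thr2.b=1
thr1.a=0 thr2.a=1 thr2.b=1
thr1.a=0 thr2.a=2 thr2.b=0
thr1.a=0 thr2.a=2 thr2.b=1
thr1.a=2 thr2.a=0 thr2.b=0
thr1.a=2 thr2.a=0 thr2.b=1
thr1.a=2 thr2.a=1 thr2.b=1
thr1.a=2 thr2.a=2 thr2.b=0
thr1.a=2 thr2.a=2 thr2.b=1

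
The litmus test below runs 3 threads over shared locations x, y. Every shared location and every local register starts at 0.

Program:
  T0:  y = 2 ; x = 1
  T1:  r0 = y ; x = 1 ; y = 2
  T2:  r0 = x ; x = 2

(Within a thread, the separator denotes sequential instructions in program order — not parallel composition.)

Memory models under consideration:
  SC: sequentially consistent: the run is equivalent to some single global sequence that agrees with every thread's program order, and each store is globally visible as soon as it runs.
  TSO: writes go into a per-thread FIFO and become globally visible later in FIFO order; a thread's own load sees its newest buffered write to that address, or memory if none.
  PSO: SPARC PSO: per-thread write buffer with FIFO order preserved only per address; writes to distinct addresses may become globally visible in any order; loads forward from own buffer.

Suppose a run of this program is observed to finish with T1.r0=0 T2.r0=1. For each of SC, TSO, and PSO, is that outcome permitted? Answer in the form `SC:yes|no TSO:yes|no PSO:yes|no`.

SC:yes TSO:yes PSO:yes

outcome vector order: (T1.r0,T2.r0)
[SC] allowed = {(0,0), (0,1), (2,0), (2,1)}
[TSO] allowed = {(0,0), (0,1), (2,0), (2,1)}
[PSO] allowed = {(0,0), (0,1), (2,0), (2,1)}
target (0,1) ∈ {SC,TSO,PSO}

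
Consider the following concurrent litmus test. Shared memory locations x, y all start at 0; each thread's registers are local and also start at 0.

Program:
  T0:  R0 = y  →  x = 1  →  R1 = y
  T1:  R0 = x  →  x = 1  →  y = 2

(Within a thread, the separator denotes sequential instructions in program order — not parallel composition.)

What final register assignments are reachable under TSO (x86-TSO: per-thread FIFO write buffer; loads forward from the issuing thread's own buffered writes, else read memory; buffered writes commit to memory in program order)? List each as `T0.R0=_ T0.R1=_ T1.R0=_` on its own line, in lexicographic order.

T0.R0=0 T0.R1=0 T1.R0=0
T0.R0=0 T0.R1=0 T1.R0=1
T0.R0=0 T0.R1=2 T1.R0=0
T0.R0=0 T0.R1=2 T1.R0=1
T0.R0=2 T0.R1=2 T1.R0=0

outcome vector order: (T0.R0,T0.R1,T1.R0)
|TSO outcomes| = 5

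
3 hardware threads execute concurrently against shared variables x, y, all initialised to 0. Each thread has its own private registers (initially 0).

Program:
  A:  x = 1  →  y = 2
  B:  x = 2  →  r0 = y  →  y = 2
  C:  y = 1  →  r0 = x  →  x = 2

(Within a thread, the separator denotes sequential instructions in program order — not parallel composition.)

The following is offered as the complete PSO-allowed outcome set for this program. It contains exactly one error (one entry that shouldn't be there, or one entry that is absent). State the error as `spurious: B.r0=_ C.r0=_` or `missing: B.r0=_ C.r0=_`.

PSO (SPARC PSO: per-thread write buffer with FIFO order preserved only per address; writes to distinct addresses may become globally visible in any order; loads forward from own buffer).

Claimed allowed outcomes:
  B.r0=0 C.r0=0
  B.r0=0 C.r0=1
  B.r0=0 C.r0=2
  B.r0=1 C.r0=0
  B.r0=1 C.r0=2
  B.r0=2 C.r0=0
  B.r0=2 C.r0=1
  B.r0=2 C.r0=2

missing: B.r0=1 C.r0=1

outcome vector order: (B.r0,C.r0)
under PSO → 00, 01, 02, 10, 11, 12, 20, 21, 22
PSO∖claimed = {11}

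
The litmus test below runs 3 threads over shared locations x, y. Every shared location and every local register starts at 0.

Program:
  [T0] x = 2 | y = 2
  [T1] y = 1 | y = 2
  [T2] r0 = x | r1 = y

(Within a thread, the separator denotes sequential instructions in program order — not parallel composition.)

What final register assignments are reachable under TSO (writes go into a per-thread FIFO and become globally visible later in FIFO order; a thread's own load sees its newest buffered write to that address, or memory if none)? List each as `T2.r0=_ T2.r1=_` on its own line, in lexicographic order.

T2.r0=0 T2.r1=0
T2.r0=0 T2.r1=1
T2.r0=0 T2.r1=2
T2.r0=2 T2.r1=0
T2.r0=2 T2.r1=1
T2.r0=2 T2.r1=2

outcome vector order: (T2.r0,T2.r1)
|TSO outcomes| = 6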